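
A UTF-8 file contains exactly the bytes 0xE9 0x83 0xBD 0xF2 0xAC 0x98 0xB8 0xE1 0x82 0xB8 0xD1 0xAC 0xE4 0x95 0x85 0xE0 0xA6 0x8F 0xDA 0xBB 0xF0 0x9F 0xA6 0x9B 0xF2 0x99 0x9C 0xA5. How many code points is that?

9

Byte at offset 0: 0xE9 = 11101001 → 3-byte char (#1). Advance 3.
Byte at offset 3: 0xF2 = 11110010 → 4-byte char (#2). Advance 4.
Byte at offset 7: 0xE1 = 11100001 → 3-byte char (#3). Advance 3.
Byte at offset 10: 0xD1 = 11010001 → 2-byte char (#4). Advance 2.
Byte at offset 12: 0xE4 = 11100100 → 3-byte char (#5). Advance 3.
Byte at offset 15: 0xE0 = 11100000 → 3-byte char (#6). Advance 3.
Byte at offset 18: 0xDA = 11011010 → 2-byte char (#7). Advance 2.
Byte at offset 20: 0xF0 = 11110000 → 4-byte char (#8). Advance 4.
Byte at offset 24: 0xF2 = 11110010 → 4-byte char (#9). Advance 4.
Reached end at offset 28 after 9 code points.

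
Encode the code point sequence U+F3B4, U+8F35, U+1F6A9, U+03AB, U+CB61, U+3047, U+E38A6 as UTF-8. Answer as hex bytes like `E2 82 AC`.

U+F3B4: 3-byte form → EF 8E B4.
U+8F35: 3-byte form → E8 BC B5.
U+1F6A9: 4-byte form → F0 9F 9A A9.
U+03AB: 2-byte form → CE AB.
U+CB61: 3-byte form → EC AD A1.
U+3047: 3-byte form → E3 81 87.
U+E38A6: 4-byte form → F3 A3 A2 A6.
Concatenated (22 bytes): EF 8E B4 E8 BC B5 F0 9F 9A A9 CE AB EC AD A1 E3 81 87 F3 A3 A2 A6.

EF 8E B4 E8 BC B5 F0 9F 9A A9 CE AB EC AD A1 E3 81 87 F3 A3 A2 A6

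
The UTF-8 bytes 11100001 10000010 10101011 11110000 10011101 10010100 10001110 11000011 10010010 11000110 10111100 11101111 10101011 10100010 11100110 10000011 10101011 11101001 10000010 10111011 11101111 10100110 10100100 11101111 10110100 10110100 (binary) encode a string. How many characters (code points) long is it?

9

Byte at offset 0: 0xE1 = 11100001 → 3-byte char (#1). Advance 3.
Byte at offset 3: 0xF0 = 11110000 → 4-byte char (#2). Advance 4.
Byte at offset 7: 0xC3 = 11000011 → 2-byte char (#3). Advance 2.
Byte at offset 9: 0xC6 = 11000110 → 2-byte char (#4). Advance 2.
Byte at offset 11: 0xEF = 11101111 → 3-byte char (#5). Advance 3.
Byte at offset 14: 0xE6 = 11100110 → 3-byte char (#6). Advance 3.
Byte at offset 17: 0xE9 = 11101001 → 3-byte char (#7). Advance 3.
Byte at offset 20: 0xEF = 11101111 → 3-byte char (#8). Advance 3.
Byte at offset 23: 0xEF = 11101111 → 3-byte char (#9). Advance 3.
Reached end at offset 26 after 9 code points.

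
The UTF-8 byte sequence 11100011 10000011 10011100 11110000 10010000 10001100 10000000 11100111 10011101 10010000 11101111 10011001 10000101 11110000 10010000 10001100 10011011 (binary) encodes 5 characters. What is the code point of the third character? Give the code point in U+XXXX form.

Offset 0: leading byte 0xE3 = 11100011 → 3-byte char #1 = E3 83 9C.
Offset 3: leading byte 0xF0 = 11110000 → 4-byte char #2 = F0 90 8C 80.
Offset 7: leading byte 0xE7 = 11100111 → 3-byte char #3 = E7 9D 90.
Leading byte 0xE7 = 11100111 matches 1110xxxx → 3-byte sequence.
Byte 1: 0xE7 = 11100111, payload 0111 (4 bits).
Byte 2: 0x9D = 10011101 (10xxxxxx ✓), payload 011101.
Byte 3: 0x90 = 10010000 (10xxxxxx ✓), payload 010000.
Concatenate: 0111011101010000 = 0x7750 (16 bits → U+7750).

U+7750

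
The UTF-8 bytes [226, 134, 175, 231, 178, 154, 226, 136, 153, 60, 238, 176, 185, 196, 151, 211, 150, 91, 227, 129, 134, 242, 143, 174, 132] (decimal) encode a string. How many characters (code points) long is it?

Byte at offset 0: 0xE2 = 11100010 → 3-byte char (#1). Advance 3.
Byte at offset 3: 0xE7 = 11100111 → 3-byte char (#2). Advance 3.
Byte at offset 6: 0xE2 = 11100010 → 3-byte char (#3). Advance 3.
Byte at offset 9: 0x3C = 00111100 → 1-byte char (#4). Advance 1.
Byte at offset 10: 0xEE = 11101110 → 3-byte char (#5). Advance 3.
Byte at offset 13: 0xC4 = 11000100 → 2-byte char (#6). Advance 2.
Byte at offset 15: 0xD3 = 11010011 → 2-byte char (#7). Advance 2.
Byte at offset 17: 0x5B = 01011011 → 1-byte char (#8). Advance 1.
Byte at offset 18: 0xE3 = 11100011 → 3-byte char (#9). Advance 3.
Byte at offset 21: 0xF2 = 11110010 → 4-byte char (#10). Advance 4.
Reached end at offset 25 after 10 code points.

10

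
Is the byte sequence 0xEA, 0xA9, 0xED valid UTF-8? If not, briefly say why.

Leading byte 0xEA = 11101010 → 3-byte form.
Byte 3 is 0xED = 11101101, which is not 10xxxxxx — expected a continuation byte.

invalid (non-continuation byte where continuation expected)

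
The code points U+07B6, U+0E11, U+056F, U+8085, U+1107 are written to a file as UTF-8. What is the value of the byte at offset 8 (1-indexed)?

1-indexed offset 8 is 0-indexed offset 7.
U+07B6 → 2-byte form DE B6 at offsets 0–1.
U+0E11 → 3-byte form E0 B8 91 at offsets 2–4.
U+056F → 2-byte form D5 AF at offsets 5–6.
U+8085 → 3-byte form E8 82 85 at offsets 7–9.
Offset 7 falls in char 4's range; it's byte 1 of E8 82 85 = 0xE8.

0xE8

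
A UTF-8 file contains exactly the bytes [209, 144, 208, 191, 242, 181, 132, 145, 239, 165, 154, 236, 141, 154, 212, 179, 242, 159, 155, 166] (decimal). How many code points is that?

Byte at offset 0: 0xD1 = 11010001 → 2-byte char (#1). Advance 2.
Byte at offset 2: 0xD0 = 11010000 → 2-byte char (#2). Advance 2.
Byte at offset 4: 0xF2 = 11110010 → 4-byte char (#3). Advance 4.
Byte at offset 8: 0xEF = 11101111 → 3-byte char (#4). Advance 3.
Byte at offset 11: 0xEC = 11101100 → 3-byte char (#5). Advance 3.
Byte at offset 14: 0xD4 = 11010100 → 2-byte char (#6). Advance 2.
Byte at offset 16: 0xF2 = 11110010 → 4-byte char (#7). Advance 4.
Reached end at offset 20 after 7 code points.

7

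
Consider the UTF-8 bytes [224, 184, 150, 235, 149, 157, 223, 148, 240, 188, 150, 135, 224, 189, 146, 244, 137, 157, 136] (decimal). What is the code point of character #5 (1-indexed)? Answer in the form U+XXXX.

U+0F52

Offset 0: leading byte 0xE0 = 11100000 → 3-byte char #1 = E0 B8 96.
Offset 3: leading byte 0xEB = 11101011 → 3-byte char #2 = EB 95 9D.
Offset 6: leading byte 0xDF = 11011111 → 2-byte char #3 = DF 94.
Offset 8: leading byte 0xF0 = 11110000 → 4-byte char #4 = F0 BC 96 87.
Offset 12: leading byte 0xE0 = 11100000 → 3-byte char #5 = E0 BD 92.
Leading byte 0xE0 = 11100000 matches 1110xxxx → 3-byte sequence.
Byte 1: 0xE0 = 11100000, payload 0000 (4 bits).
Byte 2: 0xBD = 10111101 (10xxxxxx ✓), payload 111101.
Byte 3: 0x92 = 10010010 (10xxxxxx ✓), payload 010010.
Concatenate: 0000111101010010 = 0xF52 (16 bits → U+0F52).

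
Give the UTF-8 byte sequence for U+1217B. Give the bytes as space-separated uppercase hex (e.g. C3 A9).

F0 92 85 BB

U+1217B = 0x1217B = 74107 decimal. In range U+10000–U+10FFFF → 4-byte form: 11110xxx 10xxxxxx 10xxxxxx 10xxxxxx.
Binary (21 bits): 000010010000101111011.
Split 3+6+6+6: 000 | 010010 | 000101 | 111011.
Byte 1: 11110000 = 0xF0.
Byte 2: 10010010 = 0x92.
Byte 3: 10000101 = 0x85.
Byte 4: 10111011 = 0xBB.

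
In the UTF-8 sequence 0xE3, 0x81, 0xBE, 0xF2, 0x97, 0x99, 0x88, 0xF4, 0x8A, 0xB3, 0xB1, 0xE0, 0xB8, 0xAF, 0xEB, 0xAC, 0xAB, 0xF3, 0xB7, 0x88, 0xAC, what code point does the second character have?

U+97648

Offset 0: leading byte 0xE3 = 11100011 → 3-byte char #1 = E3 81 BE.
Offset 3: leading byte 0xF2 = 11110010 → 4-byte char #2 = F2 97 99 88.
Leading byte 0xF2 = 11110010 matches 11110xxx → 4-byte sequence.
Byte 1: 0xF2 = 11110010, payload 010 (3 bits).
Byte 2: 0x97 = 10010111 (10xxxxxx ✓), payload 010111.
Byte 3: 0x99 = 10011001 (10xxxxxx ✓), payload 011001.
Byte 4: 0x88 = 10001000 (10xxxxxx ✓), payload 001000.
Concatenate: 010010111011001001000 = 0x97648 (21 bits → U+97648).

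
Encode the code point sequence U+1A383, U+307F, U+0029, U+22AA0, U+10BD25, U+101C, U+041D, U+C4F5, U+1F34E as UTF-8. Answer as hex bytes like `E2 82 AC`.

F0 9A 8E 83 E3 81 BF 29 F0 A2 AA A0 F4 8B B4 A5 E1 80 9C D0 9D EC 93 B5 F0 9F 8D 8E

U+1A383: 4-byte form → F0 9A 8E 83.
U+307F: 3-byte form → E3 81 BF.
U+0029: 1-byte form → 29.
U+22AA0: 4-byte form → F0 A2 AA A0.
U+10BD25: 4-byte form → F4 8B B4 A5.
U+101C: 3-byte form → E1 80 9C.
U+041D: 2-byte form → D0 9D.
U+C4F5: 3-byte form → EC 93 B5.
U+1F34E: 4-byte form → F0 9F 8D 8E.
Concatenated (28 bytes): F0 9A 8E 83 E3 81 BF 29 F0 A2 AA A0 F4 8B B4 A5 E1 80 9C D0 9D EC 93 B5 F0 9F 8D 8E.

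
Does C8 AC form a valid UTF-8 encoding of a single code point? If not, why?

Leading byte 0xC8 = 11001000 → 2-byte form.
Continuation bytes 0xAC=10101100 all match 10xxxxxx.
Decoded value 0x22C is ≥ 0x80 (shortest form) and not a surrogate.

valid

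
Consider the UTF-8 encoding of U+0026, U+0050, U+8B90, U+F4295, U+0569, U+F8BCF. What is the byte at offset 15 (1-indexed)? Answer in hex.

1-indexed offset 15 is 0-indexed offset 14.
U+0026 → 1-byte form 26 at offsets 0–0.
U+0050 → 1-byte form 50 at offsets 1–1.
U+8B90 → 3-byte form E8 AE 90 at offsets 2–4.
U+F4295 → 4-byte form F3 B4 8A 95 at offsets 5–8.
U+0569 → 2-byte form D5 A9 at offsets 9–10.
U+F8BCF → 4-byte form F3 B8 AF 8F at offsets 11–14.
Offset 14 falls in char 6's range; it's byte 4 of F3 B8 AF 8F = 0x8F.

0x8F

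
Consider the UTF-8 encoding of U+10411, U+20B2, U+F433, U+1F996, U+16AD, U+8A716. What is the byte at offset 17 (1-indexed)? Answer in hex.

0xAD

1-indexed offset 17 is 0-indexed offset 16.
U+10411 → 4-byte form F0 90 90 91 at offsets 0–3.
U+20B2 → 3-byte form E2 82 B2 at offsets 4–6.
U+F433 → 3-byte form EF 90 B3 at offsets 7–9.
U+1F996 → 4-byte form F0 9F A6 96 at offsets 10–13.
U+16AD → 3-byte form E1 9A AD at offsets 14–16.
Offset 16 falls in char 5's range; it's byte 3 of E1 9A AD = 0xAD.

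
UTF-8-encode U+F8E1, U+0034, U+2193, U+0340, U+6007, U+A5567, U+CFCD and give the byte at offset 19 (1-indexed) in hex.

1-indexed offset 19 is 0-indexed offset 18.
U+F8E1 → 3-byte form EF A3 A1 at offsets 0–2.
U+0034 → 1-byte form 34 at offsets 3–3.
U+2193 → 3-byte form E2 86 93 at offsets 4–6.
U+0340 → 2-byte form CD 80 at offsets 7–8.
U+6007 → 3-byte form E6 80 87 at offsets 9–11.
U+A5567 → 4-byte form F2 A5 95 A7 at offsets 12–15.
U+CFCD → 3-byte form EC BF 8D at offsets 16–18.
Offset 18 falls in char 7's range; it's byte 3 of EC BF 8D = 0x8D.

0x8D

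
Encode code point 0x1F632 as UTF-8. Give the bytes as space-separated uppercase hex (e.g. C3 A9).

F0 9F 98 B2

U+1F632 = 0x1F632 = 128562 decimal. In range U+10000–U+10FFFF → 4-byte form: 11110xxx 10xxxxxx 10xxxxxx 10xxxxxx.
Binary (21 bits): 000011111011000110010.
Split 3+6+6+6: 000 | 011111 | 011000 | 110010.
Byte 1: 11110000 = 0xF0.
Byte 2: 10011111 = 0x9F.
Byte 3: 10011000 = 0x98.
Byte 4: 10110010 = 0xB2.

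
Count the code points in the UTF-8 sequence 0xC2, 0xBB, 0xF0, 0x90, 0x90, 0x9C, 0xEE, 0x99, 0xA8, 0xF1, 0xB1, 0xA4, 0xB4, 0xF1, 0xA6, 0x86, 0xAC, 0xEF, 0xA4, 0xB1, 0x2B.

Byte at offset 0: 0xC2 = 11000010 → 2-byte char (#1). Advance 2.
Byte at offset 2: 0xF0 = 11110000 → 4-byte char (#2). Advance 4.
Byte at offset 6: 0xEE = 11101110 → 3-byte char (#3). Advance 3.
Byte at offset 9: 0xF1 = 11110001 → 4-byte char (#4). Advance 4.
Byte at offset 13: 0xF1 = 11110001 → 4-byte char (#5). Advance 4.
Byte at offset 17: 0xEF = 11101111 → 3-byte char (#6). Advance 3.
Byte at offset 20: 0x2B = 00101011 → 1-byte char (#7). Advance 1.
Reached end at offset 21 after 7 code points.

7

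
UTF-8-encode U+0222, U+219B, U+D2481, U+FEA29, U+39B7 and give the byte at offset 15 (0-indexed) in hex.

U+0222 → 2-byte form C8 A2 at offsets 0–1.
U+219B → 3-byte form E2 86 9B at offsets 2–4.
U+D2481 → 4-byte form F3 92 92 81 at offsets 5–8.
U+FEA29 → 4-byte form F3 BE A8 A9 at offsets 9–12.
U+39B7 → 3-byte form E3 A6 B7 at offsets 13–15.
Offset 15 falls in char 5's range; it's byte 3 of E3 A6 B7 = 0xB7.

0xB7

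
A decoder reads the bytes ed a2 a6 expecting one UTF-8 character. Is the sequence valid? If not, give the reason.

Structurally a 3-byte sequence; payload = 0xD8A6.
But 0xD8A6 is in U+D800–U+DFFF, the surrogate range. Surrogates are not Unicode scalar values and are forbidden in UTF-8.

invalid (encodes a surrogate (U+D800–U+DFFF))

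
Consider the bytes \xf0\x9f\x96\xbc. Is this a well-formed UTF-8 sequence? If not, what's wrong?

Leading byte 0xF0 = 11110000 → 4-byte form.
Continuation bytes 0x9F=10011111, 0x96=10010110, 0xBC=10111100 all match 10xxxxxx.
Decoded value 0x1F5BC is ≥ 0x10000 (shortest form) and not a surrogate.

valid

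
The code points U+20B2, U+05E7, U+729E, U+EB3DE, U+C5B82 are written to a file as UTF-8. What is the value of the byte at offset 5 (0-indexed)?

0xE7

U+20B2 → 3-byte form E2 82 B2 at offsets 0–2.
U+05E7 → 2-byte form D7 A7 at offsets 3–4.
U+729E → 3-byte form E7 8A 9E at offsets 5–7.
Offset 5 falls in char 3's range; it's byte 1 of E7 8A 9E = 0xE7.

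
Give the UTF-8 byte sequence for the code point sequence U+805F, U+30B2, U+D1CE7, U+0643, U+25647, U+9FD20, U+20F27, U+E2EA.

E8 81 9F E3 82 B2 F3 91 B3 A7 D9 83 F0 A5 99 87 F2 9F B4 A0 F0 A0 BC A7 EE 8B AA

U+805F: 3-byte form → E8 81 9F.
U+30B2: 3-byte form → E3 82 B2.
U+D1CE7: 4-byte form → F3 91 B3 A7.
U+0643: 2-byte form → D9 83.
U+25647: 4-byte form → F0 A5 99 87.
U+9FD20: 4-byte form → F2 9F B4 A0.
U+20F27: 4-byte form → F0 A0 BC A7.
U+E2EA: 3-byte form → EE 8B AA.
Concatenated (27 bytes): E8 81 9F E3 82 B2 F3 91 B3 A7 D9 83 F0 A5 99 87 F2 9F B4 A0 F0 A0 BC A7 EE 8B AA.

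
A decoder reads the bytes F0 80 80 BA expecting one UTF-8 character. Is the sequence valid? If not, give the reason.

Leading byte 0xF0 = 11110000 → 4-byte form.
Continuation bytes all match 10xxxxxx. Payload decodes to 0x3A.
But 0x3A < 0x10000, the minimum for a 4-byte sequence — this is an overlong encoding.

invalid (overlong encoding)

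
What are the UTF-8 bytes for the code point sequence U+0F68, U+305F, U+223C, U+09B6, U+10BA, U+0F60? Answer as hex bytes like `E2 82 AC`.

U+0F68: 3-byte form → E0 BD A8.
U+305F: 3-byte form → E3 81 9F.
U+223C: 3-byte form → E2 88 BC.
U+09B6: 3-byte form → E0 A6 B6.
U+10BA: 3-byte form → E1 82 BA.
U+0F60: 3-byte form → E0 BD A0.
Concatenated (18 bytes): E0 BD A8 E3 81 9F E2 88 BC E0 A6 B6 E1 82 BA E0 BD A0.

E0 BD A8 E3 81 9F E2 88 BC E0 A6 B6 E1 82 BA E0 BD A0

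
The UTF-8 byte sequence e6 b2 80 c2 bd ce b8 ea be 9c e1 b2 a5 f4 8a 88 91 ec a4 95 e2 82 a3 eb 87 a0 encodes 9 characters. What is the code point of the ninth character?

Offset 0: leading byte 0xE6 = 11100110 → 3-byte char #1 = E6 B2 80.
Offset 3: leading byte 0xC2 = 11000010 → 2-byte char #2 = C2 BD.
Offset 5: leading byte 0xCE = 11001110 → 2-byte char #3 = CE B8.
Offset 7: leading byte 0xEA = 11101010 → 3-byte char #4 = EA BE 9C.
Offset 10: leading byte 0xE1 = 11100001 → 3-byte char #5 = E1 B2 A5.
Offset 13: leading byte 0xF4 = 11110100 → 4-byte char #6 = F4 8A 88 91.
Offset 17: leading byte 0xEC = 11101100 → 3-byte char #7 = EC A4 95.
Offset 20: leading byte 0xE2 = 11100010 → 3-byte char #8 = E2 82 A3.
Offset 23: leading byte 0xEB = 11101011 → 3-byte char #9 = EB 87 A0.
Leading byte 0xEB = 11101011 matches 1110xxxx → 3-byte sequence.
Byte 1: 0xEB = 11101011, payload 1011 (4 bits).
Byte 2: 0x87 = 10000111 (10xxxxxx ✓), payload 000111.
Byte 3: 0xA0 = 10100000 (10xxxxxx ✓), payload 100000.
Concatenate: 1011000111100000 = 0xB1E0 (16 bits → U+B1E0).

U+B1E0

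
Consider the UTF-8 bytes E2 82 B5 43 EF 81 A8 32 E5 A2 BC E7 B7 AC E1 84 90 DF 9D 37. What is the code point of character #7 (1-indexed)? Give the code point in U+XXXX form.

Offset 0: leading byte 0xE2 = 11100010 → 3-byte char #1 = E2 82 B5.
Offset 3: leading byte 0x43 = 01000011 → 1-byte char #2 = 43.
Offset 4: leading byte 0xEF = 11101111 → 3-byte char #3 = EF 81 A8.
Offset 7: leading byte 0x32 = 00110010 → 1-byte char #4 = 32.
Offset 8: leading byte 0xE5 = 11100101 → 3-byte char #5 = E5 A2 BC.
Offset 11: leading byte 0xE7 = 11100111 → 3-byte char #6 = E7 B7 AC.
Offset 14: leading byte 0xE1 = 11100001 → 3-byte char #7 = E1 84 90.
Leading byte 0xE1 = 11100001 matches 1110xxxx → 3-byte sequence.
Byte 1: 0xE1 = 11100001, payload 0001 (4 bits).
Byte 2: 0x84 = 10000100 (10xxxxxx ✓), payload 000100.
Byte 3: 0x90 = 10010000 (10xxxxxx ✓), payload 010000.
Concatenate: 0001000100010000 = 0x1110 (16 bits → U+1110).

U+1110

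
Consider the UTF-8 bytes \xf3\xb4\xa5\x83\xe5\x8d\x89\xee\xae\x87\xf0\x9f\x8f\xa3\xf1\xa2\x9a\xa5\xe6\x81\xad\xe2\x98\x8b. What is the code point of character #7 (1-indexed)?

Offset 0: leading byte 0xF3 = 11110011 → 4-byte char #1 = F3 B4 A5 83.
Offset 4: leading byte 0xE5 = 11100101 → 3-byte char #2 = E5 8D 89.
Offset 7: leading byte 0xEE = 11101110 → 3-byte char #3 = EE AE 87.
Offset 10: leading byte 0xF0 = 11110000 → 4-byte char #4 = F0 9F 8F A3.
Offset 14: leading byte 0xF1 = 11110001 → 4-byte char #5 = F1 A2 9A A5.
Offset 18: leading byte 0xE6 = 11100110 → 3-byte char #6 = E6 81 AD.
Offset 21: leading byte 0xE2 = 11100010 → 3-byte char #7 = E2 98 8B.
Leading byte 0xE2 = 11100010 matches 1110xxxx → 3-byte sequence.
Byte 1: 0xE2 = 11100010, payload 0010 (4 bits).
Byte 2: 0x98 = 10011000 (10xxxxxx ✓), payload 011000.
Byte 3: 0x8B = 10001011 (10xxxxxx ✓), payload 001011.
Concatenate: 0010011000001011 = 0x260B (16 bits → U+260B).

U+260B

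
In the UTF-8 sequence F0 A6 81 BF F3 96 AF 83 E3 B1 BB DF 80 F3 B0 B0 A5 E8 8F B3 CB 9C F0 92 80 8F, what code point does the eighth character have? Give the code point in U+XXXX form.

U+1200F

Offset 0: leading byte 0xF0 = 11110000 → 4-byte char #1 = F0 A6 81 BF.
Offset 4: leading byte 0xF3 = 11110011 → 4-byte char #2 = F3 96 AF 83.
Offset 8: leading byte 0xE3 = 11100011 → 3-byte char #3 = E3 B1 BB.
Offset 11: leading byte 0xDF = 11011111 → 2-byte char #4 = DF 80.
Offset 13: leading byte 0xF3 = 11110011 → 4-byte char #5 = F3 B0 B0 A5.
Offset 17: leading byte 0xE8 = 11101000 → 3-byte char #6 = E8 8F B3.
Offset 20: leading byte 0xCB = 11001011 → 2-byte char #7 = CB 9C.
Offset 22: leading byte 0xF0 = 11110000 → 4-byte char #8 = F0 92 80 8F.
Leading byte 0xF0 = 11110000 matches 11110xxx → 4-byte sequence.
Byte 1: 0xF0 = 11110000, payload 000 (3 bits).
Byte 2: 0x92 = 10010010 (10xxxxxx ✓), payload 010010.
Byte 3: 0x80 = 10000000 (10xxxxxx ✓), payload 000000.
Byte 4: 0x8F = 10001111 (10xxxxxx ✓), payload 001111.
Concatenate: 000010010000000001111 = 0x1200F (21 bits → U+1200F).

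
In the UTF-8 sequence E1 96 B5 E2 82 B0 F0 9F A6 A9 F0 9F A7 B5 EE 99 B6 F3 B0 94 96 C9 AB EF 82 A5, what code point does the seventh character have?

Offset 0: leading byte 0xE1 = 11100001 → 3-byte char #1 = E1 96 B5.
Offset 3: leading byte 0xE2 = 11100010 → 3-byte char #2 = E2 82 B0.
Offset 6: leading byte 0xF0 = 11110000 → 4-byte char #3 = F0 9F A6 A9.
Offset 10: leading byte 0xF0 = 11110000 → 4-byte char #4 = F0 9F A7 B5.
Offset 14: leading byte 0xEE = 11101110 → 3-byte char #5 = EE 99 B6.
Offset 17: leading byte 0xF3 = 11110011 → 4-byte char #6 = F3 B0 94 96.
Offset 21: leading byte 0xC9 = 11001001 → 2-byte char #7 = C9 AB.
Leading byte 0xC9 = 11001001 matches 110xxxxx → 2-byte sequence.
Byte 1: 0xC9 = 11001001, payload 01001 (5 bits).
Byte 2: 0xAB = 10101011 (10xxxxxx ✓), payload 101011.
Concatenate: 01001101011 = 0x26B (11 bits → U+026B).

U+026B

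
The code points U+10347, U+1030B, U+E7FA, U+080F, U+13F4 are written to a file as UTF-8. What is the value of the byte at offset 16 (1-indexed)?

0x8F

1-indexed offset 16 is 0-indexed offset 15.
U+10347 → 4-byte form F0 90 8D 87 at offsets 0–3.
U+1030B → 4-byte form F0 90 8C 8B at offsets 4–7.
U+E7FA → 3-byte form EE 9F BA at offsets 8–10.
U+080F → 3-byte form E0 A0 8F at offsets 11–13.
U+13F4 → 3-byte form E1 8F B4 at offsets 14–16.
Offset 15 falls in char 5's range; it's byte 2 of E1 8F B4 = 0x8F.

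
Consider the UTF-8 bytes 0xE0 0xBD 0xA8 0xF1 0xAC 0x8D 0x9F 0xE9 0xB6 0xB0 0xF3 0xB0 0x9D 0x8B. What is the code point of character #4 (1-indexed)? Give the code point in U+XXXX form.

Offset 0: leading byte 0xE0 = 11100000 → 3-byte char #1 = E0 BD A8.
Offset 3: leading byte 0xF1 = 11110001 → 4-byte char #2 = F1 AC 8D 9F.
Offset 7: leading byte 0xE9 = 11101001 → 3-byte char #3 = E9 B6 B0.
Offset 10: leading byte 0xF3 = 11110011 → 4-byte char #4 = F3 B0 9D 8B.
Leading byte 0xF3 = 11110011 matches 11110xxx → 4-byte sequence.
Byte 1: 0xF3 = 11110011, payload 011 (3 bits).
Byte 2: 0xB0 = 10110000 (10xxxxxx ✓), payload 110000.
Byte 3: 0x9D = 10011101 (10xxxxxx ✓), payload 011101.
Byte 4: 0x8B = 10001011 (10xxxxxx ✓), payload 001011.
Concatenate: 011110000011101001011 = 0xF074B (21 bits → U+F074B).

U+F074B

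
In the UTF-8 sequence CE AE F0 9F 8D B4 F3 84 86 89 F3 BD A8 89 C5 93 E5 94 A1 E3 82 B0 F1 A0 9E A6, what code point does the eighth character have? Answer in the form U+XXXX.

Offset 0: leading byte 0xCE = 11001110 → 2-byte char #1 = CE AE.
Offset 2: leading byte 0xF0 = 11110000 → 4-byte char #2 = F0 9F 8D B4.
Offset 6: leading byte 0xF3 = 11110011 → 4-byte char #3 = F3 84 86 89.
Offset 10: leading byte 0xF3 = 11110011 → 4-byte char #4 = F3 BD A8 89.
Offset 14: leading byte 0xC5 = 11000101 → 2-byte char #5 = C5 93.
Offset 16: leading byte 0xE5 = 11100101 → 3-byte char #6 = E5 94 A1.
Offset 19: leading byte 0xE3 = 11100011 → 3-byte char #7 = E3 82 B0.
Offset 22: leading byte 0xF1 = 11110001 → 4-byte char #8 = F1 A0 9E A6.
Leading byte 0xF1 = 11110001 matches 11110xxx → 4-byte sequence.
Byte 1: 0xF1 = 11110001, payload 001 (3 bits).
Byte 2: 0xA0 = 10100000 (10xxxxxx ✓), payload 100000.
Byte 3: 0x9E = 10011110 (10xxxxxx ✓), payload 011110.
Byte 4: 0xA6 = 10100110 (10xxxxxx ✓), payload 100110.
Concatenate: 001100000011110100110 = 0x607A6 (21 bits → U+607A6).

U+607A6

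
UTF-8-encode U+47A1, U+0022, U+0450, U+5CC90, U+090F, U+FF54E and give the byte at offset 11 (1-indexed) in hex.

0xE0

1-indexed offset 11 is 0-indexed offset 10.
U+47A1 → 3-byte form E4 9E A1 at offsets 0–2.
U+0022 → 1-byte form 22 at offsets 3–3.
U+0450 → 2-byte form D1 90 at offsets 4–5.
U+5CC90 → 4-byte form F1 9C B2 90 at offsets 6–9.
U+090F → 3-byte form E0 A4 8F at offsets 10–12.
Offset 10 falls in char 5's range; it's byte 1 of E0 A4 8F = 0xE0.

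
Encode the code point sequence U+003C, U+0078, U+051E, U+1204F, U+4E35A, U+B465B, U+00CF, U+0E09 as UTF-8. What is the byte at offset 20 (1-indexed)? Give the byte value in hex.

0xB8

1-indexed offset 20 is 0-indexed offset 19.
U+003C → 1-byte form 3C at offsets 0–0.
U+0078 → 1-byte form 78 at offsets 1–1.
U+051E → 2-byte form D4 9E at offsets 2–3.
U+1204F → 4-byte form F0 92 81 8F at offsets 4–7.
U+4E35A → 4-byte form F1 8E 8D 9A at offsets 8–11.
U+B465B → 4-byte form F2 B4 99 9B at offsets 12–15.
U+00CF → 2-byte form C3 8F at offsets 16–17.
U+0E09 → 3-byte form E0 B8 89 at offsets 18–20.
Offset 19 falls in char 8's range; it's byte 2 of E0 B8 89 = 0xB8.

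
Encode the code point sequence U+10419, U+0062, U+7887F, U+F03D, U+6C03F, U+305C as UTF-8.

U+10419: 4-byte form → F0 90 90 99.
U+0062: 1-byte form → 62.
U+7887F: 4-byte form → F1 B8 A1 BF.
U+F03D: 3-byte form → EF 80 BD.
U+6C03F: 4-byte form → F1 AC 80 BF.
U+305C: 3-byte form → E3 81 9C.
Concatenated (19 bytes): F0 90 90 99 62 F1 B8 A1 BF EF 80 BD F1 AC 80 BF E3 81 9C.

F0 90 90 99 62 F1 B8 A1 BF EF 80 BD F1 AC 80 BF E3 81 9C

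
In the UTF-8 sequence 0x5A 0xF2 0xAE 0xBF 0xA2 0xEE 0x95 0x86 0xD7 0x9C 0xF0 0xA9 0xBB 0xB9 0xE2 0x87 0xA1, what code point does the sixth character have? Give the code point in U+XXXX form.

U+21E1

Offset 0: leading byte 0x5A = 01011010 → 1-byte char #1 = 5A.
Offset 1: leading byte 0xF2 = 11110010 → 4-byte char #2 = F2 AE BF A2.
Offset 5: leading byte 0xEE = 11101110 → 3-byte char #3 = EE 95 86.
Offset 8: leading byte 0xD7 = 11010111 → 2-byte char #4 = D7 9C.
Offset 10: leading byte 0xF0 = 11110000 → 4-byte char #5 = F0 A9 BB B9.
Offset 14: leading byte 0xE2 = 11100010 → 3-byte char #6 = E2 87 A1.
Leading byte 0xE2 = 11100010 matches 1110xxxx → 3-byte sequence.
Byte 1: 0xE2 = 11100010, payload 0010 (4 bits).
Byte 2: 0x87 = 10000111 (10xxxxxx ✓), payload 000111.
Byte 3: 0xA1 = 10100001 (10xxxxxx ✓), payload 100001.
Concatenate: 0010000111100001 = 0x21E1 (16 bits → U+21E1).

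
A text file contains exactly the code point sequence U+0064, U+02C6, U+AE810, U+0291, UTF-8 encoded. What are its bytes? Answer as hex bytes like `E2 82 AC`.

64 CB 86 F2 AE A0 90 CA 91

U+0064: 1-byte form → 64.
U+02C6: 2-byte form → CB 86.
U+AE810: 4-byte form → F2 AE A0 90.
U+0291: 2-byte form → CA 91.
Concatenated (9 bytes): 64 CB 86 F2 AE A0 90 CA 91.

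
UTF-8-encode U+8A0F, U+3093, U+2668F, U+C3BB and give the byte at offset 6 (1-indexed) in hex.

0x93

1-indexed offset 6 is 0-indexed offset 5.
U+8A0F → 3-byte form E8 A8 8F at offsets 0–2.
U+3093 → 3-byte form E3 82 93 at offsets 3–5.
Offset 5 falls in char 2's range; it's byte 3 of E3 82 93 = 0x93.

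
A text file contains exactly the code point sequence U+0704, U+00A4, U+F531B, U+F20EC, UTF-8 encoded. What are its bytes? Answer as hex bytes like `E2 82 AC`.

U+0704: 2-byte form → DC 84.
U+00A4: 2-byte form → C2 A4.
U+F531B: 4-byte form → F3 B5 8C 9B.
U+F20EC: 4-byte form → F3 B2 83 AC.
Concatenated (12 bytes): DC 84 C2 A4 F3 B5 8C 9B F3 B2 83 AC.

DC 84 C2 A4 F3 B5 8C 9B F3 B2 83 AC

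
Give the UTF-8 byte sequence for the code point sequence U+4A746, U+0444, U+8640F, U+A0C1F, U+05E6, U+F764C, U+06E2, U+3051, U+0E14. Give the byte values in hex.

F1 8A 9D 86 D1 84 F2 86 90 8F F2 A0 B0 9F D7 A6 F3 B7 99 8C DB A2 E3 81 91 E0 B8 94

U+4A746: 4-byte form → F1 8A 9D 86.
U+0444: 2-byte form → D1 84.
U+8640F: 4-byte form → F2 86 90 8F.
U+A0C1F: 4-byte form → F2 A0 B0 9F.
U+05E6: 2-byte form → D7 A6.
U+F764C: 4-byte form → F3 B7 99 8C.
U+06E2: 2-byte form → DB A2.
U+3051: 3-byte form → E3 81 91.
U+0E14: 3-byte form → E0 B8 94.
Concatenated (28 bytes): F1 8A 9D 86 D1 84 F2 86 90 8F F2 A0 B0 9F D7 A6 F3 B7 99 8C DB A2 E3 81 91 E0 B8 94.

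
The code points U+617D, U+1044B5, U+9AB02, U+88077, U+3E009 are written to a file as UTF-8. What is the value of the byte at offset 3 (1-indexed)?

0xBD

1-indexed offset 3 is 0-indexed offset 2.
U+617D → 3-byte form E6 85 BD at offsets 0–2.
Offset 2 falls in char 1's range; it's byte 3 of E6 85 BD = 0xBD.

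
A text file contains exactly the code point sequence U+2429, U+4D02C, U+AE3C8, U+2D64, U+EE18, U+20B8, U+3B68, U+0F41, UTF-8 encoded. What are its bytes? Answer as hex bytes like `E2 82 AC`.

E2 90 A9 F1 8D 80 AC F2 AE 8F 88 E2 B5 A4 EE B8 98 E2 82 B8 E3 AD A8 E0 BD 81

U+2429: 3-byte form → E2 90 A9.
U+4D02C: 4-byte form → F1 8D 80 AC.
U+AE3C8: 4-byte form → F2 AE 8F 88.
U+2D64: 3-byte form → E2 B5 A4.
U+EE18: 3-byte form → EE B8 98.
U+20B8: 3-byte form → E2 82 B8.
U+3B68: 3-byte form → E3 AD A8.
U+0F41: 3-byte form → E0 BD 81.
Concatenated (26 bytes): E2 90 A9 F1 8D 80 AC F2 AE 8F 88 E2 B5 A4 EE B8 98 E2 82 B8 E3 AD A8 E0 BD 81.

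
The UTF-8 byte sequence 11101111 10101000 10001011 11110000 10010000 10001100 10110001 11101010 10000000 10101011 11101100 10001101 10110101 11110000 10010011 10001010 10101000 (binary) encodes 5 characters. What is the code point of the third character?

U+A02B

Offset 0: leading byte 0xEF = 11101111 → 3-byte char #1 = EF A8 8B.
Offset 3: leading byte 0xF0 = 11110000 → 4-byte char #2 = F0 90 8C B1.
Offset 7: leading byte 0xEA = 11101010 → 3-byte char #3 = EA 80 AB.
Leading byte 0xEA = 11101010 matches 1110xxxx → 3-byte sequence.
Byte 1: 0xEA = 11101010, payload 1010 (4 bits).
Byte 2: 0x80 = 10000000 (10xxxxxx ✓), payload 000000.
Byte 3: 0xAB = 10101011 (10xxxxxx ✓), payload 101011.
Concatenate: 1010000000101011 = 0xA02B (16 bits → U+A02B).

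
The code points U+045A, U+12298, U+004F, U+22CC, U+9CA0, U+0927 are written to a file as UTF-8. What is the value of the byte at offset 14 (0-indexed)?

U+045A → 2-byte form D1 9A at offsets 0–1.
U+12298 → 4-byte form F0 92 8A 98 at offsets 2–5.
U+004F → 1-byte form 4F at offsets 6–6.
U+22CC → 3-byte form E2 8B 8C at offsets 7–9.
U+9CA0 → 3-byte form E9 B2 A0 at offsets 10–12.
U+0927 → 3-byte form E0 A4 A7 at offsets 13–15.
Offset 14 falls in char 6's range; it's byte 2 of E0 A4 A7 = 0xA4.

0xA4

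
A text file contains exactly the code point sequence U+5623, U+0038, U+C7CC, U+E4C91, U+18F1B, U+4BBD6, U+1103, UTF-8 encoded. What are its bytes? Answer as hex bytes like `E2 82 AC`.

E5 98 A3 38 EC 9F 8C F3 A4 B2 91 F0 98 BC 9B F1 8B AF 96 E1 84 83

U+5623: 3-byte form → E5 98 A3.
U+0038: 1-byte form → 38.
U+C7CC: 3-byte form → EC 9F 8C.
U+E4C91: 4-byte form → F3 A4 B2 91.
U+18F1B: 4-byte form → F0 98 BC 9B.
U+4BBD6: 4-byte form → F1 8B AF 96.
U+1103: 3-byte form → E1 84 83.
Concatenated (22 bytes): E5 98 A3 38 EC 9F 8C F3 A4 B2 91 F0 98 BC 9B F1 8B AF 96 E1 84 83.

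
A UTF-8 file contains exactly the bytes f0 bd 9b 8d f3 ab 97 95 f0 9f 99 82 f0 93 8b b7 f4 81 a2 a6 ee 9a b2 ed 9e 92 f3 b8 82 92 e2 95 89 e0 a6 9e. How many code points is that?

10

Byte at offset 0: 0xF0 = 11110000 → 4-byte char (#1). Advance 4.
Byte at offset 4: 0xF3 = 11110011 → 4-byte char (#2). Advance 4.
Byte at offset 8: 0xF0 = 11110000 → 4-byte char (#3). Advance 4.
Byte at offset 12: 0xF0 = 11110000 → 4-byte char (#4). Advance 4.
Byte at offset 16: 0xF4 = 11110100 → 4-byte char (#5). Advance 4.
Byte at offset 20: 0xEE = 11101110 → 3-byte char (#6). Advance 3.
Byte at offset 23: 0xED = 11101101 → 3-byte char (#7). Advance 3.
Byte at offset 26: 0xF3 = 11110011 → 4-byte char (#8). Advance 4.
Byte at offset 30: 0xE2 = 11100010 → 3-byte char (#9). Advance 3.
Byte at offset 33: 0xE0 = 11100000 → 3-byte char (#10). Advance 3.
Reached end at offset 36 after 10 code points.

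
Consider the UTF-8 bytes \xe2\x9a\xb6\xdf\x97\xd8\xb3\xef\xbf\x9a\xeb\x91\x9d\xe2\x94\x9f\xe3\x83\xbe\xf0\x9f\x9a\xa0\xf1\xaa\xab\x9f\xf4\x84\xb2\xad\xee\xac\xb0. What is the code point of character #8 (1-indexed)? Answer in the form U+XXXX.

Offset 0: leading byte 0xE2 = 11100010 → 3-byte char #1 = E2 9A B6.
Offset 3: leading byte 0xDF = 11011111 → 2-byte char #2 = DF 97.
Offset 5: leading byte 0xD8 = 11011000 → 2-byte char #3 = D8 B3.
Offset 7: leading byte 0xEF = 11101111 → 3-byte char #4 = EF BF 9A.
Offset 10: leading byte 0xEB = 11101011 → 3-byte char #5 = EB 91 9D.
Offset 13: leading byte 0xE2 = 11100010 → 3-byte char #6 = E2 94 9F.
Offset 16: leading byte 0xE3 = 11100011 → 3-byte char #7 = E3 83 BE.
Offset 19: leading byte 0xF0 = 11110000 → 4-byte char #8 = F0 9F 9A A0.
Leading byte 0xF0 = 11110000 matches 11110xxx → 4-byte sequence.
Byte 1: 0xF0 = 11110000, payload 000 (3 bits).
Byte 2: 0x9F = 10011111 (10xxxxxx ✓), payload 011111.
Byte 3: 0x9A = 10011010 (10xxxxxx ✓), payload 011010.
Byte 4: 0xA0 = 10100000 (10xxxxxx ✓), payload 100000.
Concatenate: 000011111011010100000 = 0x1F6A0 (21 bits → U+1F6A0).

U+1F6A0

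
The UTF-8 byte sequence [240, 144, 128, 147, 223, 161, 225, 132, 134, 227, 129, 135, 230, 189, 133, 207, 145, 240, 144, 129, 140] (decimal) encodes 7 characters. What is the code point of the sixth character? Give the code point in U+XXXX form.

Offset 0: leading byte 0xF0 = 11110000 → 4-byte char #1 = F0 90 80 93.
Offset 4: leading byte 0xDF = 11011111 → 2-byte char #2 = DF A1.
Offset 6: leading byte 0xE1 = 11100001 → 3-byte char #3 = E1 84 86.
Offset 9: leading byte 0xE3 = 11100011 → 3-byte char #4 = E3 81 87.
Offset 12: leading byte 0xE6 = 11100110 → 3-byte char #5 = E6 BD 85.
Offset 15: leading byte 0xCF = 11001111 → 2-byte char #6 = CF 91.
Leading byte 0xCF = 11001111 matches 110xxxxx → 2-byte sequence.
Byte 1: 0xCF = 11001111, payload 01111 (5 bits).
Byte 2: 0x91 = 10010001 (10xxxxxx ✓), payload 010001.
Concatenate: 01111010001 = 0x3D1 (11 bits → U+03D1).

U+03D1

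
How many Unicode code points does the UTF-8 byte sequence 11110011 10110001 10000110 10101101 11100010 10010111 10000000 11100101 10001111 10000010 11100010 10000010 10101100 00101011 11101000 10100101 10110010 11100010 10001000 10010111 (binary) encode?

Byte at offset 0: 0xF3 = 11110011 → 4-byte char (#1). Advance 4.
Byte at offset 4: 0xE2 = 11100010 → 3-byte char (#2). Advance 3.
Byte at offset 7: 0xE5 = 11100101 → 3-byte char (#3). Advance 3.
Byte at offset 10: 0xE2 = 11100010 → 3-byte char (#4). Advance 3.
Byte at offset 13: 0x2B = 00101011 → 1-byte char (#5). Advance 1.
Byte at offset 14: 0xE8 = 11101000 → 3-byte char (#6). Advance 3.
Byte at offset 17: 0xE2 = 11100010 → 3-byte char (#7). Advance 3.
Reached end at offset 20 after 7 code points.

7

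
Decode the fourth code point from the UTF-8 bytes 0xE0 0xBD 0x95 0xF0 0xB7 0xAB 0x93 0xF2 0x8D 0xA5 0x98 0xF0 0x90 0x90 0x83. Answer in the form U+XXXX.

Offset 0: leading byte 0xE0 = 11100000 → 3-byte char #1 = E0 BD 95.
Offset 3: leading byte 0xF0 = 11110000 → 4-byte char #2 = F0 B7 AB 93.
Offset 7: leading byte 0xF2 = 11110010 → 4-byte char #3 = F2 8D A5 98.
Offset 11: leading byte 0xF0 = 11110000 → 4-byte char #4 = F0 90 90 83.
Leading byte 0xF0 = 11110000 matches 11110xxx → 4-byte sequence.
Byte 1: 0xF0 = 11110000, payload 000 (3 bits).
Byte 2: 0x90 = 10010000 (10xxxxxx ✓), payload 010000.
Byte 3: 0x90 = 10010000 (10xxxxxx ✓), payload 010000.
Byte 4: 0x83 = 10000011 (10xxxxxx ✓), payload 000011.
Concatenate: 000010000010000000011 = 0x10403 (21 bits → U+10403).

U+10403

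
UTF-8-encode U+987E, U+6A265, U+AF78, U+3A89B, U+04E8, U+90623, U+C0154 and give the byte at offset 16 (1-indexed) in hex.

1-indexed offset 16 is 0-indexed offset 15.
U+987E → 3-byte form E9 A1 BE at offsets 0–2.
U+6A265 → 4-byte form F1 AA 89 A5 at offsets 3–6.
U+AF78 → 3-byte form EA BD B8 at offsets 7–9.
U+3A89B → 4-byte form F0 BA A2 9B at offsets 10–13.
U+04E8 → 2-byte form D3 A8 at offsets 14–15.
Offset 15 falls in char 5's range; it's byte 2 of D3 A8 = 0xA8.

0xA8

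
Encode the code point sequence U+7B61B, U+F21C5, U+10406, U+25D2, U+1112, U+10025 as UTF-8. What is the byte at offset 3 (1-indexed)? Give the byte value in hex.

1-indexed offset 3 is 0-indexed offset 2.
U+7B61B → 4-byte form F1 BB 98 9B at offsets 0–3.
Offset 2 falls in char 1's range; it's byte 3 of F1 BB 98 9B = 0x98.

0x98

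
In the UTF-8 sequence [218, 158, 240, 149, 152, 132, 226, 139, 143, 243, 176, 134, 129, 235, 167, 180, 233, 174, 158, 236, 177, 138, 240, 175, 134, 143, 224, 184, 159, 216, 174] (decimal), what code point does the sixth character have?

Offset 0: leading byte 0xDA = 11011010 → 2-byte char #1 = DA 9E.
Offset 2: leading byte 0xF0 = 11110000 → 4-byte char #2 = F0 95 98 84.
Offset 6: leading byte 0xE2 = 11100010 → 3-byte char #3 = E2 8B 8F.
Offset 9: leading byte 0xF3 = 11110011 → 4-byte char #4 = F3 B0 86 81.
Offset 13: leading byte 0xEB = 11101011 → 3-byte char #5 = EB A7 B4.
Offset 16: leading byte 0xE9 = 11101001 → 3-byte char #6 = E9 AE 9E.
Leading byte 0xE9 = 11101001 matches 1110xxxx → 3-byte sequence.
Byte 1: 0xE9 = 11101001, payload 1001 (4 bits).
Byte 2: 0xAE = 10101110 (10xxxxxx ✓), payload 101110.
Byte 3: 0x9E = 10011110 (10xxxxxx ✓), payload 011110.
Concatenate: 1001101110011110 = 0x9B9E (16 bits → U+9B9E).

U+9B9E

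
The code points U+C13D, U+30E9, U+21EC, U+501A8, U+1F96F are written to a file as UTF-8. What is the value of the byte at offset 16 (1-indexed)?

1-indexed offset 16 is 0-indexed offset 15.
U+C13D → 3-byte form EC 84 BD at offsets 0–2.
U+30E9 → 3-byte form E3 83 A9 at offsets 3–5.
U+21EC → 3-byte form E2 87 AC at offsets 6–8.
U+501A8 → 4-byte form F1 90 86 A8 at offsets 9–12.
U+1F96F → 4-byte form F0 9F A5 AF at offsets 13–16.
Offset 15 falls in char 5's range; it's byte 3 of F0 9F A5 AF = 0xA5.

0xA5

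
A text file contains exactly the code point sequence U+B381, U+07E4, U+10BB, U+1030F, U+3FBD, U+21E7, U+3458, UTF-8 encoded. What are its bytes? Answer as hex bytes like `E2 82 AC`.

U+B381: 3-byte form → EB 8E 81.
U+07E4: 2-byte form → DF A4.
U+10BB: 3-byte form → E1 82 BB.
U+1030F: 4-byte form → F0 90 8C 8F.
U+3FBD: 3-byte form → E3 BE BD.
U+21E7: 3-byte form → E2 87 A7.
U+3458: 3-byte form → E3 91 98.
Concatenated (21 bytes): EB 8E 81 DF A4 E1 82 BB F0 90 8C 8F E3 BE BD E2 87 A7 E3 91 98.

EB 8E 81 DF A4 E1 82 BB F0 90 8C 8F E3 BE BD E2 87 A7 E3 91 98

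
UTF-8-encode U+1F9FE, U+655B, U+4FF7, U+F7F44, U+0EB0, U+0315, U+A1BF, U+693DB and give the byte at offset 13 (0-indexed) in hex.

0x84

U+1F9FE → 4-byte form F0 9F A7 BE at offsets 0–3.
U+655B → 3-byte form E6 95 9B at offsets 4–6.
U+4FF7 → 3-byte form E4 BF B7 at offsets 7–9.
U+F7F44 → 4-byte form F3 B7 BD 84 at offsets 10–13.
Offset 13 falls in char 4's range; it's byte 4 of F3 B7 BD 84 = 0x84.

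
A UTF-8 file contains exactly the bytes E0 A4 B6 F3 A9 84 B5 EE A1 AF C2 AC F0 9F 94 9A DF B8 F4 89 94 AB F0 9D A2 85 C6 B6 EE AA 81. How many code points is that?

Byte at offset 0: 0xE0 = 11100000 → 3-byte char (#1). Advance 3.
Byte at offset 3: 0xF3 = 11110011 → 4-byte char (#2). Advance 4.
Byte at offset 7: 0xEE = 11101110 → 3-byte char (#3). Advance 3.
Byte at offset 10: 0xC2 = 11000010 → 2-byte char (#4). Advance 2.
Byte at offset 12: 0xF0 = 11110000 → 4-byte char (#5). Advance 4.
Byte at offset 16: 0xDF = 11011111 → 2-byte char (#6). Advance 2.
Byte at offset 18: 0xF4 = 11110100 → 4-byte char (#7). Advance 4.
Byte at offset 22: 0xF0 = 11110000 → 4-byte char (#8). Advance 4.
Byte at offset 26: 0xC6 = 11000110 → 2-byte char (#9). Advance 2.
Byte at offset 28: 0xEE = 11101110 → 3-byte char (#10). Advance 3.
Reached end at offset 31 after 10 code points.

10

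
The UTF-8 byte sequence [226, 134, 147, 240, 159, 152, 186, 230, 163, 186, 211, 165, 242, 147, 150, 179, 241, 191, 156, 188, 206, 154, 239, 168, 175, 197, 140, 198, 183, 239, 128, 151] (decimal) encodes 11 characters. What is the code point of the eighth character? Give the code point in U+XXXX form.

Offset 0: leading byte 0xE2 = 11100010 → 3-byte char #1 = E2 86 93.
Offset 3: leading byte 0xF0 = 11110000 → 4-byte char #2 = F0 9F 98 BA.
Offset 7: leading byte 0xE6 = 11100110 → 3-byte char #3 = E6 A3 BA.
Offset 10: leading byte 0xD3 = 11010011 → 2-byte char #4 = D3 A5.
Offset 12: leading byte 0xF2 = 11110010 → 4-byte char #5 = F2 93 96 B3.
Offset 16: leading byte 0xF1 = 11110001 → 4-byte char #6 = F1 BF 9C BC.
Offset 20: leading byte 0xCE = 11001110 → 2-byte char #7 = CE 9A.
Offset 22: leading byte 0xEF = 11101111 → 3-byte char #8 = EF A8 AF.
Leading byte 0xEF = 11101111 matches 1110xxxx → 3-byte sequence.
Byte 1: 0xEF = 11101111, payload 1111 (4 bits).
Byte 2: 0xA8 = 10101000 (10xxxxxx ✓), payload 101000.
Byte 3: 0xAF = 10101111 (10xxxxxx ✓), payload 101111.
Concatenate: 1111101000101111 = 0xFA2F (16 bits → U+FA2F).

U+FA2F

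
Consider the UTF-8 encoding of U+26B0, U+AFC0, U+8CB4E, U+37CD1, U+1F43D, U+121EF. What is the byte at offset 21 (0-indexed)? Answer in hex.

U+26B0 → 3-byte form E2 9A B0 at offsets 0–2.
U+AFC0 → 3-byte form EA BF 80 at offsets 3–5.
U+8CB4E → 4-byte form F2 8C AD 8E at offsets 6–9.
U+37CD1 → 4-byte form F0 B7 B3 91 at offsets 10–13.
U+1F43D → 4-byte form F0 9F 90 BD at offsets 14–17.
U+121EF → 4-byte form F0 92 87 AF at offsets 18–21.
Offset 21 falls in char 6's range; it's byte 4 of F0 92 87 AF = 0xAF.

0xAF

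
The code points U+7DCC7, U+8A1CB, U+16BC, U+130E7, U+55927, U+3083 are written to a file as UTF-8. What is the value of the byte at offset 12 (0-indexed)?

0x93

U+7DCC7 → 4-byte form F1 BD B3 87 at offsets 0–3.
U+8A1CB → 4-byte form F2 8A 87 8B at offsets 4–7.
U+16BC → 3-byte form E1 9A BC at offsets 8–10.
U+130E7 → 4-byte form F0 93 83 A7 at offsets 11–14.
Offset 12 falls in char 4's range; it's byte 2 of F0 93 83 A7 = 0x93.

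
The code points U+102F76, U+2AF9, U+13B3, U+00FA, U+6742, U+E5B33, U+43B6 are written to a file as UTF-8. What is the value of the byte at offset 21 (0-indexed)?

U+102F76 → 4-byte form F4 82 BD B6 at offsets 0–3.
U+2AF9 → 3-byte form E2 AB B9 at offsets 4–6.
U+13B3 → 3-byte form E1 8E B3 at offsets 7–9.
U+00FA → 2-byte form C3 BA at offsets 10–11.
U+6742 → 3-byte form E6 9D 82 at offsets 12–14.
U+E5B33 → 4-byte form F3 A5 AC B3 at offsets 15–18.
U+43B6 → 3-byte form E4 8E B6 at offsets 19–21.
Offset 21 falls in char 7's range; it's byte 3 of E4 8E B6 = 0xB6.

0xB6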